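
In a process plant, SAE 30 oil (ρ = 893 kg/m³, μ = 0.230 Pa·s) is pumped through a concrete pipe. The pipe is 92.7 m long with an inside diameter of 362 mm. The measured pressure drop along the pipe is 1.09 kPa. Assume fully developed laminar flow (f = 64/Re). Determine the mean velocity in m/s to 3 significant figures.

For laminar flow, f = 64/Re with Re = ρVD/μ, so Darcy-Weisbach reduces to ΔP = 32μLV/D². Solving for V: V = ΔP·D²/(32μL) = 1090·(0.362)²/(32·0.23·92.7) = 0.2094 m/s.
Check: Re = ρVD/μ = 893·0.2094·0.362/0.23 = 294.3 < 2300, so the laminar assumption holds.

V ≈ 0.209 m/s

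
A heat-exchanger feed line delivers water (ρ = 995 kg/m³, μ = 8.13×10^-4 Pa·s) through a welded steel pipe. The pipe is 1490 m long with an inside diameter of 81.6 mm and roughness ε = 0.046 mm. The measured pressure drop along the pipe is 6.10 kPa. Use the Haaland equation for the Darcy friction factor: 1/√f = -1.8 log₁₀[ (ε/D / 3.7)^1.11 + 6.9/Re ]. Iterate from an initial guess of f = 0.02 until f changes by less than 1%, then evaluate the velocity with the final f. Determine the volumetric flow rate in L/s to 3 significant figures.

Q ≈ 0.804 L/s

Rearranging Darcy-Weisbach: V = √(2·ΔP·D/(f·L·ρ)). With ε/D = 4.6e-05/0.0816 = 0.000564, iterate starting from f = 0.02:
  f = 0.02 → V = √(2·6100·0.0816/(0.02·1490·995)) = 0.1832 m/s; Re = ρVD/μ = 1.83e+04; f → 0.02731
  f = 0.02731 → V = 0.1568 m/s; Re = 1.566e+04; f → 0.0283
  f = 0.0283 → V = 0.154 m/s; Re = 1.538e+04; f → 0.02842
Converged (Δf/f < 1%). With the final f = 0.02842: V = √(2·6100·0.0816/(0.02842·1490·995)) = 0.1537 m/s.
Q = V·A = 0.1537·(π/4·0.0816²) = 0.0008038 m³/s = 0.804 L/s.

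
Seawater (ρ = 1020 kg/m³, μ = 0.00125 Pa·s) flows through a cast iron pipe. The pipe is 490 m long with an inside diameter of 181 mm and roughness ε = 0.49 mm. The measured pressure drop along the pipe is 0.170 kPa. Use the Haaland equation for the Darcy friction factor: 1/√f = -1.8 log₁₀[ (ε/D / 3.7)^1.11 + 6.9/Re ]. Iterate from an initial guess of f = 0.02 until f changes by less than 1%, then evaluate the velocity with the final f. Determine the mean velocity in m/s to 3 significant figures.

V ≈ 0.0589 m/s

Rearranging Darcy-Weisbach: V = √(2·ΔP·D/(f·L·ρ)). With ε/D = 0.00049/0.181 = 0.00271, iterate starting from f = 0.02:
  f = 0.02 → V = √(2·170·0.181/(0.02·490·1020)) = 0.07846 m/s; Re = ρVD/μ = 1.159e+04; f → 0.03354
  f = 0.03354 → V = 0.06059 m/s; Re = 8948; f → 0.03528
  f = 0.03528 → V = 0.05908 m/s; Re = 8726; f → 0.03546
Converged (Δf/f < 1%). With the final f = 0.03546: V = √(2·170·0.181/(0.03546·490·1020)) = 0.05893 m/s.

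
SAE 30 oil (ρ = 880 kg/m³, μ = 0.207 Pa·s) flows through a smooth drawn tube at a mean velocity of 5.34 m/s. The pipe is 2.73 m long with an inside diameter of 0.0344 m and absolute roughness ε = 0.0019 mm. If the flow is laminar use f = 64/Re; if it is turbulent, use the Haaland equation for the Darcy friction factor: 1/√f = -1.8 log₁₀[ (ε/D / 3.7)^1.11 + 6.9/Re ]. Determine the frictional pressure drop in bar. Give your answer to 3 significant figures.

Reynolds number Re = ρVD/μ = 880 · 5.34 · 0.0344 / 0.207 = 780.9.
Re < 2300 → laminar flow, so f = 64/Re = 64/780.9 = 0.08195 (the turbulent correlation is not needed).
Darcy-Weisbach: ΔP = f(L/D)(ρV²/2) = 0.08195·(2.73/0.0344)·(880·5.34²/2) = 0.08195·79.36·1.255e+04 = 8.16e+04 Pa.
ΔP = 8.16e+04 Pa = 0.816 bar.

ΔP ≈ 0.816 bar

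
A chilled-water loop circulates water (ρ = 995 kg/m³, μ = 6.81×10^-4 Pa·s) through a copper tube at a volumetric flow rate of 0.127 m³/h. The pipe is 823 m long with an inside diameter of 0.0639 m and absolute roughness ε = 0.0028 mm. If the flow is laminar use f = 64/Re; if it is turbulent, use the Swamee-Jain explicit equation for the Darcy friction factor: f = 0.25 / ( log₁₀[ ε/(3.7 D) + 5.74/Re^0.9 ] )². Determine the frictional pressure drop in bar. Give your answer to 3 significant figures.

Q = 0.127 m³/h = 0.127/3600 = 3.528e-05 m³/s.
Cross-sectional area A = πD²/4 = π(0.0639)²/4 = 0.003207 m²; mean velocity V = Q/A = 3.528e-05/0.003207 = 0.011 m/s.
Reynolds number Re = ρVD/μ = 995 · 0.011 · 0.0639 / 0.000681 = 1027.
Re < 2300 → laminar flow, so f = 64/Re = 64/1027 = 0.06232 (the turbulent correlation is not needed).
Darcy-Weisbach: ΔP = f(L/D)(ρV²/2) = 0.06232·(823/0.0639)·(995·0.011²/2) = 0.06232·1.288e+04·0.0602 = 48.32 Pa.
ΔP = 48.32 Pa = 4.83×10^-4 bar.

ΔP ≈ 4.83×10^-4 bar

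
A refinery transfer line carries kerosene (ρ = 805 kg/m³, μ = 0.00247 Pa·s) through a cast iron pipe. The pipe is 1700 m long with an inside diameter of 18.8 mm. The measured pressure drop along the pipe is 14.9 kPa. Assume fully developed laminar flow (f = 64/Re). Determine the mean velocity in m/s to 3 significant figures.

V ≈ 0.0392 m/s

For laminar flow, f = 64/Re with Re = ρVD/μ, so Darcy-Weisbach reduces to ΔP = 32μLV/D². Solving for V: V = ΔP·D²/(32μL) = 1.49e+04·(0.0188)²/(32·0.00247·1700) = 0.03919 m/s.
Check: Re = ρVD/μ = 805·0.03919·0.0188/0.00247 = 240.1 < 2300, so the laminar assumption holds.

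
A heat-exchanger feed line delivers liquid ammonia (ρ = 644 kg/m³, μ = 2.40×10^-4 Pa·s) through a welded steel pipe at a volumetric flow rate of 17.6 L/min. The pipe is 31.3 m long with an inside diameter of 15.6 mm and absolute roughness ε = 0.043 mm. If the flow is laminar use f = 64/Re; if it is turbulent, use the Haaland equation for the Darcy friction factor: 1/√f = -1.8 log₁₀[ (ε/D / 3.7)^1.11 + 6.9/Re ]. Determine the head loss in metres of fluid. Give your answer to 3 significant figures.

Q = 17.6 L/min = 17.6/60000 = 0.0002933 m³/s.
Cross-sectional area A = πD²/4 = π(0.0156)²/4 = 0.0001911 m²; mean velocity V = Q/A = 0.0002933/0.0001911 = 1.535 m/s.
Reynolds number Re = ρVD/μ = 644 · 1.535 · 0.0156 / 0.00024 = 6.424e+04.
Re > 4000 → turbulent. Relative roughness ε/D = 4.3e-05/0.0156 = 0.00276. Haaland: 1/√f = -1.8 log₁₀[(0.00276/3.7)^1.11 + 6.9/6.424e+04] = -1.8 log₁₀[0.000337 + 0.000107] = 6.033, so f = 0.02747.
Darcy-Weisbach: ΔP = f(L/D)(ρV²/2) = 0.02747·(31.3/0.0156)·(644·1.535²/2) = 0.02747·2006·758.4 = 4.18e+04 Pa.
Head loss h_f = ΔP/(ρg) = 4.18e+04/(644·9.81) = 6.62 m.

h_f ≈ 6.62 m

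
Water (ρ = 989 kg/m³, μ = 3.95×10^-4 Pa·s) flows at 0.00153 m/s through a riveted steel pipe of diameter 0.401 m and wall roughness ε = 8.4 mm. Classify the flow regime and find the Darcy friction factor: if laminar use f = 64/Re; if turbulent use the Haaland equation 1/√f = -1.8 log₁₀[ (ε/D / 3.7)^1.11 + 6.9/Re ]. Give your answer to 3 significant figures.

f ≈ 0.0417

Re = ρVD/μ = 989·0.00153·0.401/0.000395 = 1536.
Re < 2300 → laminar, so f = 64/Re = 0.04166 (roughness is irrelevant in laminar flow).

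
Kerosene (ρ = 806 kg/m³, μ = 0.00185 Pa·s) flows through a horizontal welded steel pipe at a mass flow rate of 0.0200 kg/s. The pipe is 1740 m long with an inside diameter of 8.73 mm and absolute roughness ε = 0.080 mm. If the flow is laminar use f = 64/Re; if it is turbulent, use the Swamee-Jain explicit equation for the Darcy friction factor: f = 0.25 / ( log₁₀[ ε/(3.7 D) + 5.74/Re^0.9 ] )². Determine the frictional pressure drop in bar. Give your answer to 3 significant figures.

A = πD²/4 = π(0.00873)²/4 = 5.986e-05 m²; mean velocity V = ṁ/(ρA) = 0.02/(806 · 5.986e-05) = 0.4145 m/s.
Reynolds number Re = ρVD/μ = 806 · 0.4145 · 0.00873 / 0.00185 = 1577.
Re < 2300 → laminar flow, so f = 64/Re = 64/1577 = 0.04059 (the turbulent correlation is not needed).
Darcy-Weisbach: ΔP = f(L/D)(ρV²/2) = 0.04059·(1740/0.00873)·(806·0.4145²/2) = 0.04059·1.993e+05·69.26 = 5.603e+05 Pa.
ΔP = 5.603e+05 Pa = 5.60 bar.

ΔP ≈ 5.60 bar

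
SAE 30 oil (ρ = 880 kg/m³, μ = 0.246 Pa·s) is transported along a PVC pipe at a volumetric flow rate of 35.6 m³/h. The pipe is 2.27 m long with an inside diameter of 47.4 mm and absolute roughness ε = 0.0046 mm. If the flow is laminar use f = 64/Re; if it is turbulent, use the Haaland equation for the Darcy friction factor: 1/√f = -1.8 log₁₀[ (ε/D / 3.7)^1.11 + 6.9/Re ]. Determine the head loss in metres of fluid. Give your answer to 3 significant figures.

Q = 35.6 m³/h = 35.6/3600 = 0.009889 m³/s.
Cross-sectional area A = πD²/4 = π(0.0474)²/4 = 0.001765 m²; mean velocity V = Q/A = 0.009889/0.001765 = 5.604 m/s.
Reynolds number Re = ρVD/μ = 880 · 5.604 · 0.0474 / 0.246 = 950.2.
Re < 2300 → laminar flow, so f = 64/Re = 64/950.2 = 0.06735 (the turbulent correlation is not needed).
Darcy-Weisbach: ΔP = f(L/D)(ρV²/2) = 0.06735·(2.27/0.0474)·(880·5.604²/2) = 0.06735·47.89·1.382e+04 = 4.457e+04 Pa.
Head loss h_f = ΔP/(ρg) = 4.457e+04/(880·9.81) = 5.16 m.

h_f ≈ 5.16 m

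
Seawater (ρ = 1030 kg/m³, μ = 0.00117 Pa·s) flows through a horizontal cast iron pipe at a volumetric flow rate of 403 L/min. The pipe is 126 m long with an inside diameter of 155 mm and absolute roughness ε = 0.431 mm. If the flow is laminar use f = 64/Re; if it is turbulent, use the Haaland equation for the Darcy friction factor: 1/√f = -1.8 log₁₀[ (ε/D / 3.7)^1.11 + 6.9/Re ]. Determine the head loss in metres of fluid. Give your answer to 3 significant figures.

Q = 403 L/min = 403/60000 = 0.006717 m³/s.
Cross-sectional area A = πD²/4 = π(0.155)²/4 = 0.01887 m²; mean velocity V = Q/A = 0.006717/0.01887 = 0.356 m/s.
Reynolds number Re = ρVD/μ = 1030 · 0.356 · 0.155 / 0.00117 = 4.857e+04.
Re > 4000 → turbulent. Relative roughness ε/D = 0.000431/0.155 = 0.00278. Haaland: 1/√f = -1.8 log₁₀[(0.00278/3.7)^1.11 + 6.9/4.857e+04] = -1.8 log₁₀[0.000341 + 0.000142] = 5.969, so f = 0.02806.
Darcy-Weisbach: ΔP = f(L/D)(ρV²/2) = 0.02806·(126/0.155)·(1030·0.356²/2) = 0.02806·812.9·65.25 = 1489 Pa.
Head loss h_f = ΔP/(ρg) = 1489/(1030·9.81) = 0.147 m.

h_f ≈ 0.147 m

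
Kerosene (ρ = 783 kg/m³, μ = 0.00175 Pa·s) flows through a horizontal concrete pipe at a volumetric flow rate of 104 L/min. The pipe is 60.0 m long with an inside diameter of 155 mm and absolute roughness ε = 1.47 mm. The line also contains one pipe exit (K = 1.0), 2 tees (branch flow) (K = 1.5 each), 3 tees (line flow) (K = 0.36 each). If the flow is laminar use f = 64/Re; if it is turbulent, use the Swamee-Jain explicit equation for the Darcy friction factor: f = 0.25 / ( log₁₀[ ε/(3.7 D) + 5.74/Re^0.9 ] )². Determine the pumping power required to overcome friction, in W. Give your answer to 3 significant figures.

Q = 104 L/min = 104/60000 = 0.001733 m³/s.
Cross-sectional area A = πD²/4 = π(0.155)²/4 = 0.01887 m²; mean velocity V = Q/A = 0.001733/0.01887 = 0.09186 m/s.
Reynolds number Re = ρVD/μ = 783 · 0.09186 · 0.155 / 0.00175 = 6371.
Re > 4000 → turbulent. Relative roughness ε/D = 0.00147/0.155 = 0.00948. Swamee-Jain: f = 0.25/(log₁₀[0.00948/3.7 + 5.74/6371^0.9])² = 0.25/(log₁₀[0.00256 + 0.00216])² = 0.25/(-2.325)² = 0.04623.
Total minor-loss coefficient ΣK = 1·1 + 2·1.5 + 3·0.36 = 5.08.
ΔP = [f·L/D + ΣK]·(ρV²/2) = [0.04623·60/0.155 + 5.08]·(783·0.09186²/2) = [17.9 + 5.08]·3.304 = 75.9 Pa.
Pumping power P = QΔP = 0.001733·75.9 = 0.1316 W = 0.132 W.

P ≈ 0.132 W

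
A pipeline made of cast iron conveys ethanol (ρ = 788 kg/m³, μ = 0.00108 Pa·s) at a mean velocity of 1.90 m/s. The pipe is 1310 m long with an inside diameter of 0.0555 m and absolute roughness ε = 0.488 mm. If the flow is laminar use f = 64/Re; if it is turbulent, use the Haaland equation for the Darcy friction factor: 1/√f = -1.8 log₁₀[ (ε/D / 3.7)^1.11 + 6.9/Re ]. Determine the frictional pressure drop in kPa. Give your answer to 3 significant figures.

ΔP ≈ 1250 kPa

Reynolds number Re = ρVD/μ = 788 · 1.9 · 0.0555 / 0.00108 = 7.694e+04.
Re > 4000 → turbulent. Relative roughness ε/D = 0.000488/0.0555 = 0.00879. Haaland: 1/√f = -1.8 log₁₀[(0.00879/3.7)^1.11 + 6.9/7.694e+04] = -1.8 log₁₀[0.00122 + 8.97e-05] = 5.188, so f = 0.03716.
Darcy-Weisbach: ΔP = f(L/D)(ρV²/2) = 0.03716·(1310/0.0555)·(788·1.9²/2) = 0.03716·2.36e+04·1422 = 1.248e+06 Pa.
ΔP = 1.248e+06 Pa = 1250 kPa.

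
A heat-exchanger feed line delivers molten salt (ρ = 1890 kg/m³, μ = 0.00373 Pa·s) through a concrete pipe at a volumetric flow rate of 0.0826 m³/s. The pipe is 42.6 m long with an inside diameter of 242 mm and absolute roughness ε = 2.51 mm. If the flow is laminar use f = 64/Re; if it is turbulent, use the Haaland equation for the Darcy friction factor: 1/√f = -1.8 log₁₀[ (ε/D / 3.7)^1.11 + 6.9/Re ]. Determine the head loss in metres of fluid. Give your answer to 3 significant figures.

h_f ≈ 1.12 m

Cross-sectional area A = πD²/4 = π(0.242)²/4 = 0.046 m²; mean velocity V = Q/A = 0.0826/0.046 = 1.796 m/s.
Reynolds number Re = ρVD/μ = 1890 · 1.796 · 0.242 / 0.00373 = 2.202e+05.
Re > 4000 → turbulent. Relative roughness ε/D = 0.00251/0.242 = 0.0104. Haaland: 1/√f = -1.8 log₁₀[(0.0104/3.7)^1.11 + 6.9/2.202e+05] = -1.8 log₁₀[0.00147 + 3.13e-05] = 5.083, so f = 0.0387.
Darcy-Weisbach: ΔP = f(L/D)(ρV²/2) = 0.0387·(42.6/0.242)·(1890·1.796²/2) = 0.0387·176·3048 = 2.076e+04 Pa.
Head loss h_f = ΔP/(ρg) = 2.076e+04/(1890·9.81) = 1.12 m.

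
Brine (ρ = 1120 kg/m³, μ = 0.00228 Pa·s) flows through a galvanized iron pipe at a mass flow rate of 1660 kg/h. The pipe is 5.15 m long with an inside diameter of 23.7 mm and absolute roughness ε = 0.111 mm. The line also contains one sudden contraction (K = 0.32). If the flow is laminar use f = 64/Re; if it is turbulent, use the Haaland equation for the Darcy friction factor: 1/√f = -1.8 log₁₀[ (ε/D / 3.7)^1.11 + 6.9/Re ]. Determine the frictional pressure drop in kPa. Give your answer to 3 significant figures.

ΔP ≈ 4.03 kPa

ṁ = 1660 kg/h = 1660/3600 = 0.4611 kg/s.
A = πD²/4 = π(0.0237)²/4 = 0.0004412 m²; mean velocity V = ṁ/(ρA) = 0.4611/(1120 · 0.0004412) = 0.9333 m/s.
Reynolds number Re = ρVD/μ = 1120 · 0.9333 · 0.0237 / 0.00228 = 1.087e+04.
Re > 4000 → turbulent. Relative roughness ε/D = 0.000111/0.0237 = 0.00468. Haaland: 1/√f = -1.8 log₁₀[(0.00468/3.7)^1.11 + 6.9/1.087e+04] = -1.8 log₁₀[0.000608 + 0.000635] = 5.23, so f = 0.03656.
Total minor-loss coefficient ΣK = 1·0.32 = 0.32.
ΔP = [f·L/D + ΣK]·(ρV²/2) = [0.03656·5.15/0.0237 + 0.32]·(1120·0.9333²/2) = [7.944 + 0.32]·487.7 = 4031 Pa.
ΔP = 4031 Pa = 4.03 kPa.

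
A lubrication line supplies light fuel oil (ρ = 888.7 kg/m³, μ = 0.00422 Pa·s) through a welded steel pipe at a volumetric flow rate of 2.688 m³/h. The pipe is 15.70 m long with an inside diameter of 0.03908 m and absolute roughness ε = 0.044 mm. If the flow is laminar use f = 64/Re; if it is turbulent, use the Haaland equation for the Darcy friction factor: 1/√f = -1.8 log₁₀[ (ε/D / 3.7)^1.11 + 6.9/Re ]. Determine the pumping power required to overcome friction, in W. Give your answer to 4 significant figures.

Q = 2.688 m³/h = 2.688/3600 = 0.0007467 m³/s.
Cross-sectional area A = πD²/4 = π(0.03908)²/4 = 0.001199 m²; mean velocity V = Q/A = 0.0007467/0.001199 = 0.6225 m/s.
Reynolds number Re = ρVD/μ = 888.7 · 0.6225 · 0.03908 / 0.00422 = 5123.
Re > 4000 → turbulent. Relative roughness ε/D = 4.4e-05/0.03908 = 0.00113. Haaland: 1/√f = -1.8 log₁₀[(0.00113/3.7)^1.11 + 6.9/5123] = -1.8 log₁₀[0.000125 + 0.00135] = 5.098, so f = 0.03848.
Darcy-Weisbach: ΔP = f(L/D)(ρV²/2) = 0.03848·(15.7/0.03908)·(888.7·0.6225²/2) = 0.03848·401.7·172.2 = 2662 Pa.
Pumping power P = QΔP = 0.0007467·2662 = 1.9873 W = 1.987 W.

P ≈ 1.987 W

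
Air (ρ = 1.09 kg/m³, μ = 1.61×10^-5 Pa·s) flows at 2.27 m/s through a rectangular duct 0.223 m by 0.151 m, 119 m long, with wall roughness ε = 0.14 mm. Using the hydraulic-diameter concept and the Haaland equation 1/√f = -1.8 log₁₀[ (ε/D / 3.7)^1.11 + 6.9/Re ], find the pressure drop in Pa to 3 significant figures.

ΔP ≈ 47.3 Pa

Hydraulic diameter D_h = 4A/P = 4·(0.223·0.151)/(2·(0.223+0.151)) = 0.1347/0.748 = 0.1801 m.
Re = ρVD_h/μ = 1.09·2.27·0.1801/1.61e-05 = 2.767e+04.
ε/D_h = 0.00014/0.1801 = 0.000777; Haaland gives 1/√f = -1.8 log₁₀[8.28e-05+0.000249] = 6.262, so f = 0.0255.
ΔP = f(L/D_h)(ρV²/2) = 0.0255·119/0.1801·2.808 = 47.33 Pa.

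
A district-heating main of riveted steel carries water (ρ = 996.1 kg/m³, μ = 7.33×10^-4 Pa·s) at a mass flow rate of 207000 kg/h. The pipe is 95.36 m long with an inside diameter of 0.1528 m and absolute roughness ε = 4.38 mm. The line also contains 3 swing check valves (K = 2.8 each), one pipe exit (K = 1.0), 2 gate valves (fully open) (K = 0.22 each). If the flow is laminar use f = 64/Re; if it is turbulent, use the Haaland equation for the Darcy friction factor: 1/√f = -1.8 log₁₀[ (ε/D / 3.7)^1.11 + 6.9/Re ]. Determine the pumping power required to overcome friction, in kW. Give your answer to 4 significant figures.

ṁ = 207000 kg/h = 207000/3600 = 57.5 kg/s.
A = πD²/4 = π(0.1528)²/4 = 0.01834 m²; mean velocity V = ṁ/(ρA) = 57.5/(996.1 · 0.01834) = 3.148 m/s.
Reynolds number Re = ρVD/μ = 996.1 · 3.148 · 0.1528 / 0.000733 = 6.537e+05.
Re > 4000 → turbulent. Relative roughness ε/D = 0.00438/0.1528 = 0.0287. Haaland: 1/√f = -1.8 log₁₀[(0.0287/3.7)^1.11 + 6.9/6.537e+05] = -1.8 log₁₀[0.00454 + 1.06e-05] = 4.216, so f = 0.05627.
Total minor-loss coefficient ΣK = 3·2.8 + 1·1 + 2·0.22 = 9.84.
ΔP = [f·L/D + ΣK]·(ρV²/2) = [0.05627·95.36/0.1528 + 9.84]·(996.1·3.148²/2) = [35.12 + 9.84]·4935 = 2.219e+05 Pa.
Q = ṁ/ρ = 57.5/996.1 = 0.05773 m³/s.
Pumping power P = QΔP = 0.05773·2.219e+05 = 12808 W = 12.81 kW.

P ≈ 12.81 kW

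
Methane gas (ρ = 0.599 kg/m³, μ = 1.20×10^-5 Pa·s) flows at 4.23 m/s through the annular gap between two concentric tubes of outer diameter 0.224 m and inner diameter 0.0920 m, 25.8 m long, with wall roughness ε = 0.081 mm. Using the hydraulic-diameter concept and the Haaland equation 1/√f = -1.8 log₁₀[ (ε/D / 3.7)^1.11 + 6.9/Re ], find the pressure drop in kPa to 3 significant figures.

Hydraulic diameter D_h = 4A/P = D_o - D_i = 0.224 - 0.092 = 0.132 m.
Re = ρVD_h/μ = 0.599·4.23·0.132/1.2e-05 = 2.787e+04.
ε/D_h = 8.1e-05/0.132 = 0.000614; Haaland gives 1/√f = -1.8 log₁₀[6.37e-05+0.000248] = 6.312, so f = 0.0251.
ΔP = f(L/D_h)(ρV²/2) = 0.0251·25.8/0.132·5.359 = 26.29 Pa.
ΔP = 0.0263 kPa.

ΔP ≈ 0.0263 kPa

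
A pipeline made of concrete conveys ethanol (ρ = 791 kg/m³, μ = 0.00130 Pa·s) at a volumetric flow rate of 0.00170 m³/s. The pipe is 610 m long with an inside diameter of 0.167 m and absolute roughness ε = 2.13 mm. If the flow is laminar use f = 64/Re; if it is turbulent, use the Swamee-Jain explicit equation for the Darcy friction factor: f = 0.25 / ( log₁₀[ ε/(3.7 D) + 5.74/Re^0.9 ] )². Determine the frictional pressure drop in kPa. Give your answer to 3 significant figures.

ΔP ≈ 0.418 kPa

Cross-sectional area A = πD²/4 = π(0.167)²/4 = 0.0219 m²; mean velocity V = Q/A = 0.0017/0.0219 = 0.07761 m/s.
Reynolds number Re = ρVD/μ = 791 · 0.07761 · 0.167 / 0.0013 = 7886.
Re > 4000 → turbulent. Relative roughness ε/D = 0.00213/0.167 = 0.0128. Swamee-Jain: f = 0.25/(log₁₀[0.0128/3.7 + 5.74/7886^0.9])² = 0.25/(log₁₀[0.00345 + 0.00179])² = 0.25/(-2.281)² = 0.04804.
Darcy-Weisbach: ΔP = f(L/D)(ρV²/2) = 0.04804·(610/0.167)·(791·0.07761²/2) = 0.04804·3653·2.382 = 418 Pa.
ΔP = 418 Pa = 0.418 kPa.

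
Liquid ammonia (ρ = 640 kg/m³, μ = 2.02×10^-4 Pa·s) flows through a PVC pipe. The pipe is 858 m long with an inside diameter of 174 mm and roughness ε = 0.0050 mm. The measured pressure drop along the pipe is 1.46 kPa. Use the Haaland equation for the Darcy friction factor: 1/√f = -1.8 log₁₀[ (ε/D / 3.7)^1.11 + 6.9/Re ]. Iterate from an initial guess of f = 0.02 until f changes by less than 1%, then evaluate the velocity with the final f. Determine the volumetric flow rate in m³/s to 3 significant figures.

Q ≈ 0.00554 m³/s

Rearranging Darcy-Weisbach: V = √(2·ΔP·D/(f·L·ρ)). With ε/D = 5e-06/0.174 = 2.87e-05, iterate starting from f = 0.02:
  f = 0.02 → V = √(2·1460·0.174/(0.02·858·640)) = 0.2151 m/s; Re = ρVD/μ = 1.186e+05; f → 0.01734
  f = 0.01734 → V = 0.231 m/s; Re = 1.274e+05; f → 0.01709
  f = 0.01709 → V = 0.2327 m/s; Re = 1.283e+05; f → 0.01707
Converged (Δf/f < 1%). With the final f = 0.01707: V = √(2·1460·0.174/(0.01707·858·640)) = 0.2328 m/s.
Q = V·A = 0.2328·(π/4·0.174²) = 0.005536 m³/s = 0.00554 m³/s.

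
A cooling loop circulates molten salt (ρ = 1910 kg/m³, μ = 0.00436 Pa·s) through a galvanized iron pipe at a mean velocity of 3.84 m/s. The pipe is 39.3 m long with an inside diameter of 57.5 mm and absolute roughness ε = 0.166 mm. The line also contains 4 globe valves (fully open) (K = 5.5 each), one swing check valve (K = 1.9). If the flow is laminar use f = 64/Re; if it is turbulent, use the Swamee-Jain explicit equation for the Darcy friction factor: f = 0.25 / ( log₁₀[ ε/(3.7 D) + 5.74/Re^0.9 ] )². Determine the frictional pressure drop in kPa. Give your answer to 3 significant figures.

Reynolds number Re = ρVD/μ = 1910 · 3.84 · 0.0575 / 0.00436 = 9.673e+04.
Re > 4000 → turbulent. Relative roughness ε/D = 0.000166/0.0575 = 0.00289. Swamee-Jain: f = 0.25/(log₁₀[0.00289/3.7 + 5.74/9.673e+04^0.9])² = 0.25/(log₁₀[0.00078 + 0.000187])² = 0.25/(-3.014)² = 0.02751.
Total minor-loss coefficient ΣK = 4·5.5 + 1·1.9 = 23.9.
ΔP = [f·L/D + ΣK]·(ρV²/2) = [0.02751·39.3/0.0575 + 23.9]·(1910·3.84²/2) = [18.8 + 23.9]·1.408e+04 = 6.014e+05 Pa.
ΔP = 6.014e+05 Pa = 601 kPa.

ΔP ≈ 601 kPa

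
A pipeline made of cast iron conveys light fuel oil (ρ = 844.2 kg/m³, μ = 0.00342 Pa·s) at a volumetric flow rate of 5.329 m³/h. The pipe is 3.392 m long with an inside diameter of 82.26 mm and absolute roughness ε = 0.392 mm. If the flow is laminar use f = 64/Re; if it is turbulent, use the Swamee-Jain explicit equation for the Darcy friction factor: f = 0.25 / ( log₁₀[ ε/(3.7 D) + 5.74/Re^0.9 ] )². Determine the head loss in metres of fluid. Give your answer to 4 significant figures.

Q = 5.329 m³/h = 5.329/3600 = 0.00148 m³/s.
Cross-sectional area A = πD²/4 = π(0.08226)²/4 = 0.005315 m²; mean velocity V = Q/A = 0.00148/0.005315 = 0.2785 m/s.
Reynolds number Re = ρVD/μ = 844.2 · 0.2785 · 0.08226 / 0.00342 = 5656.
Re > 4000 → turbulent. Relative roughness ε/D = 0.000392/0.08226 = 0.00477. Swamee-Jain: f = 0.25/(log₁₀[0.00477/3.7 + 5.74/5656^0.9])² = 0.25/(log₁₀[0.00129 + 0.00241])² = 0.25/(-2.432)² = 0.04226.
Darcy-Weisbach: ΔP = f(L/D)(ρV²/2) = 0.04226·(3.392/0.08226)·(844.2·0.2785²/2) = 0.04226·41.24·32.75 = 57.06 Pa.
Head loss h_f = ΔP/(ρg) = 57.06/(844.2·9.81) = 0.006890 m.

h_f ≈ 0.006890 m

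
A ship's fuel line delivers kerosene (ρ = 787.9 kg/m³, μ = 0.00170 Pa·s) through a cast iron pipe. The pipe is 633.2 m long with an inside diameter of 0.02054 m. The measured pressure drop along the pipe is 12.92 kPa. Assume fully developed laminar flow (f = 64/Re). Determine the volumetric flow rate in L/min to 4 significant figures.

Q ≈ 3.146 L/min

For laminar flow, f = 64/Re with Re = ρVD/μ, so Darcy-Weisbach reduces to ΔP = 32μLV/D². Solving for V: V = ΔP·D²/(32μL) = 1.292e+04·(0.02054)²/(32·0.0017·633.2) = 0.1582 m/s.
Check: Re = ρVD/μ = 787.9·0.1582·0.02054/0.0017 = 1506 < 2300, so the laminar assumption holds.
Q = V·A = 0.1582·(π/4·0.02054²) = 5.243e-05 m³/s = 3.146 L/min.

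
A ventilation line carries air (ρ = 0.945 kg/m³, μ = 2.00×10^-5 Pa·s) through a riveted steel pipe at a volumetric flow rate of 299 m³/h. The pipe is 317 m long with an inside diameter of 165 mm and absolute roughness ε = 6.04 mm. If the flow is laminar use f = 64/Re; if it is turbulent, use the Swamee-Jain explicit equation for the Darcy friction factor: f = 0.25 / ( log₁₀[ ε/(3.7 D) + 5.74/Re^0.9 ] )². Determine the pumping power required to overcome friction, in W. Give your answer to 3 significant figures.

Q = 299 m³/h = 299/3600 = 0.08306 m³/s.
Cross-sectional area A = πD²/4 = π(0.165)²/4 = 0.02138 m²; mean velocity V = Q/A = 0.08306/0.02138 = 3.884 m/s.
Reynolds number Re = ρVD/μ = 0.945 · 3.884 · 0.165 / 2e-05 = 3.028e+04.
Re > 4000 → turbulent. Relative roughness ε/D = 0.00604/0.165 = 0.0366. Swamee-Jain: f = 0.25/(log₁₀[0.0366/3.7 + 5.74/3.028e+04^0.9])² = 0.25/(log₁₀[0.00989 + 0.000532])² = 0.25/(-1.982)² = 0.06365.
Darcy-Weisbach: ΔP = f(L/D)(ρV²/2) = 0.06365·(317/0.165)·(0.945·3.884²/2) = 0.06365·1921·7.129 = 871.7 Pa.
Pumping power P = QΔP = 0.08306·871.7 = 72.40 W = 72.4 W.

P ≈ 72.4 W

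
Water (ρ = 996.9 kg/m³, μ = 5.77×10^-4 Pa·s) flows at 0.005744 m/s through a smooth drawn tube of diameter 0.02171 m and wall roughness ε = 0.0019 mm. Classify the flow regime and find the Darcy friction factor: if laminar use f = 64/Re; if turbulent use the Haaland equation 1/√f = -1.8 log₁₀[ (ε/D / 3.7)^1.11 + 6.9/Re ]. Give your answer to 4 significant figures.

Re = ρVD/μ = 996.9·0.005744·0.02171/0.000577 = 215.5.
Re < 2300 → laminar, so f = 64/Re = 0.2971 (roughness is irrelevant in laminar flow).

f ≈ 0.2971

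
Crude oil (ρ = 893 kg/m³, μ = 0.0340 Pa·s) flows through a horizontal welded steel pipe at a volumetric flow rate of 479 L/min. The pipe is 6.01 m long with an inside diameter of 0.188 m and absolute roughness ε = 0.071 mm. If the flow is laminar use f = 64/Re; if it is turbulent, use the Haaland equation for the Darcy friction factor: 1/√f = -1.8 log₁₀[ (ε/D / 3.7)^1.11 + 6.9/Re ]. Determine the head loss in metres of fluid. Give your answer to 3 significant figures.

Q = 479 L/min = 479/60000 = 0.007983 m³/s.
Cross-sectional area A = πD²/4 = π(0.188)²/4 = 0.02776 m²; mean velocity V = Q/A = 0.007983/0.02776 = 0.2876 m/s.
Reynolds number Re = ρVD/μ = 893 · 0.2876 · 0.188 / 0.034 = 1420.
Re < 2300 → laminar flow, so f = 64/Re = 64/1420 = 0.04507 (the turbulent correlation is not needed).
Darcy-Weisbach: ΔP = f(L/D)(ρV²/2) = 0.04507·(6.01/0.188)·(893·0.2876²/2) = 0.04507·31.97·36.93 = 53.21 Pa.
Head loss h_f = ΔP/(ρg) = 53.21/(893·9.81) = 0.00607 m.

h_f ≈ 0.00607 m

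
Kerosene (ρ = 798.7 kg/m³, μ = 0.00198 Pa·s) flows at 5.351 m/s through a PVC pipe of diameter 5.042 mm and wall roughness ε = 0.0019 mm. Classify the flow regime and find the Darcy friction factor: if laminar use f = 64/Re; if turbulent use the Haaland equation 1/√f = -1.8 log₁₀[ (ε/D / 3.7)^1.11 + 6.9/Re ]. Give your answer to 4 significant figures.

Re = ρVD/μ = 798.7·5.351·0.005042/0.00198 = 1.088e+04.
Re > 4000 → turbulent. ε/D = 1.9e-06/0.005042 = 0.000377; Haaland: 1/√f = -1.8 log₁₀[3.71e-05 + 0.000634] = 5.712, so f = 0.03065.

f ≈ 0.03065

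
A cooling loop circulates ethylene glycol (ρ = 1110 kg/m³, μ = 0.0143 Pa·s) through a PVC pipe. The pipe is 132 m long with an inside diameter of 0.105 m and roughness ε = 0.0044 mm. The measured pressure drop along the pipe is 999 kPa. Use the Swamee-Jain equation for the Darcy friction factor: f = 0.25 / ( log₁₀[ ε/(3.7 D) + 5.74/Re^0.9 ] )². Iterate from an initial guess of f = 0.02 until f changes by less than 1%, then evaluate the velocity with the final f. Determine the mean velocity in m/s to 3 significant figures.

Rearranging Darcy-Weisbach: V = √(2·ΔP·D/(f·L·ρ)). With ε/D = 4.4e-06/0.105 = 4.19e-05, iterate starting from f = 0.02:
  f = 0.02 → V = √(2·9.99e+05·0.105/(0.02·132·1110)) = 8.461 m/s; Re = ρVD/μ = 6.896e+04; f → 0.01954
  f = 0.01954 → V = 8.56 m/s; Re = 6.977e+04; f → 0.01949
Converged (Δf/f < 1%). With the final f = 0.01949: V = √(2·9.99e+05·0.105/(0.01949·132·1110)) = 8.57 m/s.

V ≈ 8.57 m/s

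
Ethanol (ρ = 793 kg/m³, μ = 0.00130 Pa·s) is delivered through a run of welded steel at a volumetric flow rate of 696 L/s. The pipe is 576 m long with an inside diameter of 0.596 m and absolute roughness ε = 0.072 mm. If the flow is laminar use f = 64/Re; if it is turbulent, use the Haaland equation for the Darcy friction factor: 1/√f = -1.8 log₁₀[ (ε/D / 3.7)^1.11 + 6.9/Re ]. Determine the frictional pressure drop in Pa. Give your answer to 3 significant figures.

Q = 696 L/s = 696/1000 = 0.696 m³/s.
Cross-sectional area A = πD²/4 = π(0.596)²/4 = 0.279 m²; mean velocity V = Q/A = 0.696/0.279 = 2.495 m/s.
Reynolds number Re = ρVD/μ = 793 · 2.495 · 0.596 / 0.0013 = 9.07e+05.
Re > 4000 → turbulent. Relative roughness ε/D = 7.2e-05/0.596 = 0.000121. Haaland: 1/√f = -1.8 log₁₀[(0.000121/3.7)^1.11 + 6.9/9.07e+05] = -1.8 log₁₀[1.05e-05 + 7.61e-06] = 8.537, so f = 0.01372.
Darcy-Weisbach: ΔP = f(L/D)(ρV²/2) = 0.01372·(576/0.596)·(793·2.495²/2) = 0.01372·966.4·2468 = 3.273e+04 Pa.

ΔP ≈ 32700 Pa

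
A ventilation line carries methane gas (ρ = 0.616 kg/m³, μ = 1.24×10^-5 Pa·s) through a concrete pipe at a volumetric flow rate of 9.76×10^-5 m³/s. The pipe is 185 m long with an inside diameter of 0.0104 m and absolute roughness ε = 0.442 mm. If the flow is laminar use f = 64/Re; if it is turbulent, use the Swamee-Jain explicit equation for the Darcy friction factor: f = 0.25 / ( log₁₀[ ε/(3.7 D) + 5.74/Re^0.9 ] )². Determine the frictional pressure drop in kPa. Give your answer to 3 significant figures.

Cross-sectional area A = πD²/4 = π(0.0104)²/4 = 8.495e-05 m²; mean velocity V = Q/A = 9.76e-05/8.495e-05 = 1.149 m/s.
Reynolds number Re = ρVD/μ = 0.616 · 1.149 · 0.0104 / 1.24e-05 = 593.6.
Re < 2300 → laminar flow, so f = 64/Re = 64/593.6 = 0.1078 (the turbulent correlation is not needed).
Darcy-Weisbach: ΔP = f(L/D)(ρV²/2) = 0.1078·(185/0.0104)·(0.616·1.149²/2) = 0.1078·1.779e+04·0.4066 = 779.8 Pa.
ΔP = 779.8 Pa = 0.780 kPa.

ΔP ≈ 0.780 kPa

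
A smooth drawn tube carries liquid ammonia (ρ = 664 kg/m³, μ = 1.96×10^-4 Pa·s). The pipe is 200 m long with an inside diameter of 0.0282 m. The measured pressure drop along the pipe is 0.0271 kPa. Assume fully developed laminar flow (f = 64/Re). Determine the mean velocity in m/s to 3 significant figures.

For laminar flow, f = 64/Re with Re = ρVD/μ, so Darcy-Weisbach reduces to ΔP = 32μLV/D². Solving for V: V = ΔP·D²/(32μL) = 27.1·(0.0282)²/(32·0.000196·200) = 0.01718 m/s.
Check: Re = ρVD/μ = 664·0.01718·0.0282/0.000196 = 1641 < 2300, so the laminar assumption holds.

V ≈ 0.0172 m/s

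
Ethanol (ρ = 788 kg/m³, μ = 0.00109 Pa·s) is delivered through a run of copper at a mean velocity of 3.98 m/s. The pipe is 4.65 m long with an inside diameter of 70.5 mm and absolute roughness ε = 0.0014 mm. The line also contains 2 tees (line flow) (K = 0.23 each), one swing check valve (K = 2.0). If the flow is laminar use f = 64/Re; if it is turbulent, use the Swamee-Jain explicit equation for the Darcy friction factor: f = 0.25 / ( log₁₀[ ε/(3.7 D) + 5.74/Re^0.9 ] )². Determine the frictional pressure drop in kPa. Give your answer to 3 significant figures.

Reynolds number Re = ρVD/μ = 788 · 3.98 · 0.0705 / 0.00109 = 2.028e+05.
Re > 4000 → turbulent. Relative roughness ε/D = 1.4e-06/0.0705 = 1.99e-05. Swamee-Jain: f = 0.25/(log₁₀[1.99e-05/3.7 + 5.74/2.028e+05^0.9])² = 0.25/(log₁₀[5.37e-06 + 9.6e-05])² = 0.25/(-3.994)² = 0.01567.
Total minor-loss coefficient ΣK = 2·0.23 + 1·2 = 2.46.
ΔP = [f·L/D + ΣK]·(ρV²/2) = [0.01567·4.65/0.0705 + 2.46]·(788·3.98²/2) = [1.034 + 2.46]·6241 = 2.18e+04 Pa.
ΔP = 2.18e+04 Pa = 21.8 kPa.

ΔP ≈ 21.8 kPa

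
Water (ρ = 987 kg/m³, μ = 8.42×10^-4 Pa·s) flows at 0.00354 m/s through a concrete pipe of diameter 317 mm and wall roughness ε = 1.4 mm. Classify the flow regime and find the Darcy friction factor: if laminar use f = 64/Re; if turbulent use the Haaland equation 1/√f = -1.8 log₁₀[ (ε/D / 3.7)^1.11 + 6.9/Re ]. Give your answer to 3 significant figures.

Re = ρVD/μ = 987·0.00354·0.317/0.000842 = 1315.
Re < 2300 → laminar, so f = 64/Re = 0.04865 (roughness is irrelevant in laminar flow).

f ≈ 0.0487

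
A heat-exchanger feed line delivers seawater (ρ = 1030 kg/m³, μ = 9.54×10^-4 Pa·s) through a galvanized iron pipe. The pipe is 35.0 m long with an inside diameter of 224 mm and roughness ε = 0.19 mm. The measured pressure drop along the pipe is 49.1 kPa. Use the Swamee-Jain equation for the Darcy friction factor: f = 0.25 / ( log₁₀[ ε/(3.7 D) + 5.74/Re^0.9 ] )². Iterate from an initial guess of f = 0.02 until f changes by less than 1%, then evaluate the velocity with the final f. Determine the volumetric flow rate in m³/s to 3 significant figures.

Q ≈ 0.222 m³/s

Rearranging Darcy-Weisbach: V = √(2·ΔP·D/(f·L·ρ)). With ε/D = 0.00019/0.224 = 0.000848, iterate starting from f = 0.02:
  f = 0.02 → V = √(2·4.91e+04·0.224/(0.02·35·1030)) = 5.523 m/s; Re = ρVD/μ = 1.336e+06; f → 0.01921
  f = 0.01921 → V = 5.636 m/s; Re = 1.363e+06; f → 0.0192
Converged (Δf/f < 1%). With the final f = 0.0192: V = √(2·4.91e+04·0.224/(0.0192·35·1030)) = 5.637 m/s.
Q = V·A = 5.637·(π/4·0.224²) = 0.2221 m³/s = 0.222 m³/s.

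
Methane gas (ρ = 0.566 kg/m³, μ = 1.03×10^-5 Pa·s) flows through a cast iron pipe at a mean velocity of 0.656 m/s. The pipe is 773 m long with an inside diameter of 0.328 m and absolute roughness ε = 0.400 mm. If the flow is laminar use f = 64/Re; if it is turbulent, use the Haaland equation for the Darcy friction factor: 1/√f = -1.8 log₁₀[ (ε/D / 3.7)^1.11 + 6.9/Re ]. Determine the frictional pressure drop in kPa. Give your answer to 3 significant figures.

ΔP ≈ 0.00897 kPa

Reynolds number Re = ρVD/μ = 0.566 · 0.656 · 0.328 / 1.03e-05 = 1.182e+04.
Re > 4000 → turbulent. Relative roughness ε/D = 0.0004/0.328 = 0.00122. Haaland: 1/√f = -1.8 log₁₀[(0.00122/3.7)^1.11 + 6.9/1.182e+04] = -1.8 log₁₀[0.000136 + 0.000584] = 5.657, so f = 0.03125.
Darcy-Weisbach: ΔP = f(L/D)(ρV²/2) = 0.03125·(773/0.328)·(0.566·0.656²/2) = 0.03125·2357·0.1218 = 8.969 Pa.
ΔP = 8.969 Pa = 0.00897 kPa.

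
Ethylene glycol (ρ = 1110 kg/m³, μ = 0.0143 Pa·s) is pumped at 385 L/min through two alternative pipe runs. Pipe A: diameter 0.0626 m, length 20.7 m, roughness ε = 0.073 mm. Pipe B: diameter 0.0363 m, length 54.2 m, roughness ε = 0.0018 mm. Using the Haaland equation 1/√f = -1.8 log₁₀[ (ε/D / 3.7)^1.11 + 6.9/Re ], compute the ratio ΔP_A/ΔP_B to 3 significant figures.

ΔP_A/ΔP_B ≈ 0.0303

Pipe A: V = Q/A = 0.006417/0.003078 = 2.085 m/s; Re = 1.013e+04; ε/D = 0.00117; Haaland → f = 0.0323; ΔP_A = f(L/D)(ρV²/2) = 2.577e+04 Pa.
Pipe B: V = Q/A = 0.006417/0.001035 = 6.2 m/s; Re = 1.747e+04; ε/D = 4.96e-05; Haaland → f = 0.02671; ΔP_B = f(L/D)(ρV²/2) = 8.51e+05 Pa.
ΔP_A/ΔP_B = 2.577e+04/8.51e+05 = 0.0303.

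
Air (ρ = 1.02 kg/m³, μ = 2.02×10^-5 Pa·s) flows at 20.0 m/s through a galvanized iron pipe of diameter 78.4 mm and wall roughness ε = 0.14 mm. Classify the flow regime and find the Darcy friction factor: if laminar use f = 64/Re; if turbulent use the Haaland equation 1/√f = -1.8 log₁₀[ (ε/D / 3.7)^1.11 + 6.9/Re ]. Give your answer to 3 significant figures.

f ≈ 0.0248

Re = ρVD/μ = 1.02·20·0.0784/2.02e-05 = 7.918e+04.
Re > 4000 → turbulent. ε/D = 0.00014/0.0784 = 0.00179; Haaland: 1/√f = -1.8 log₁₀[0.000208 + 8.71e-05] = 6.353, so f = 0.02478.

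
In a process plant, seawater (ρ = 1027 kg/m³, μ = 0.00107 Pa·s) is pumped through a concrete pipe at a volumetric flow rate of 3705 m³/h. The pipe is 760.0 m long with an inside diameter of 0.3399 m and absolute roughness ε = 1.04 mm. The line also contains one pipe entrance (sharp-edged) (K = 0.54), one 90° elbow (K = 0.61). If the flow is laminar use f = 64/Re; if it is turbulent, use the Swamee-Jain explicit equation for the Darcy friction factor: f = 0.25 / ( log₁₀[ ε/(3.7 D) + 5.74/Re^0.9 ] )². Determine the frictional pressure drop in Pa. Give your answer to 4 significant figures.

ΔP ≈ 3971000 Pa

Q = 3705 m³/h = 3705/3600 = 1.029 m³/s.
Cross-sectional area A = πD²/4 = π(0.3399)²/4 = 0.09074 m²; mean velocity V = Q/A = 1.029/0.09074 = 11.34 m/s.
Reynolds number Re = ρVD/μ = 1027 · 11.34 · 0.3399 / 0.00107 = 3.7e+06.
Re > 4000 → turbulent. Relative roughness ε/D = 0.00104/0.3399 = 0.00306. Swamee-Jain: f = 0.25/(log₁₀[0.00306/3.7 + 5.74/3.7e+06^0.9])² = 0.25/(log₁₀[0.000827 + 7.04e-06])² = 0.25/(-3.079)² = 0.02637.
Total minor-loss coefficient ΣK = 1·0.54 + 1·0.61 = 1.15.
ΔP = [f·L/D + ΣK]·(ρV²/2) = [0.02637·760/0.3399 + 1.15]·(1027·11.34²/2) = [58.97 + 1.15]·6.606e+04 = 3.971e+06 Pa.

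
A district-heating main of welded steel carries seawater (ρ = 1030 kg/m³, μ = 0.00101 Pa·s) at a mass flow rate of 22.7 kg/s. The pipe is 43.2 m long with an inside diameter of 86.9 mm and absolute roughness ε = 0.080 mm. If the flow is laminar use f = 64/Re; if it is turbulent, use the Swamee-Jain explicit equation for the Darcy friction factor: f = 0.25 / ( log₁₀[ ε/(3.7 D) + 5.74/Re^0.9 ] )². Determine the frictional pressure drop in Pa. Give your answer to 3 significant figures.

ΔP ≈ 71800 Pa

A = πD²/4 = π(0.0869)²/4 = 0.005931 m²; mean velocity V = ṁ/(ρA) = 22.7/(1030 · 0.005931) = 3.716 m/s.
Reynolds number Re = ρVD/μ = 1030 · 3.716 · 0.0869 / 0.00101 = 3.293e+05.
Re > 4000 → turbulent. Relative roughness ε/D = 8e-05/0.0869 = 0.000921. Swamee-Jain: f = 0.25/(log₁₀[0.000921/3.7 + 5.74/3.293e+05^0.9])² = 0.25/(log₁₀[0.000249 + 6.21e-05])² = 0.25/(-3.507)² = 0.02032.
Darcy-Weisbach: ΔP = f(L/D)(ρV²/2) = 0.02032·(43.2/0.0869)·(1030·3.716²/2) = 0.02032·497.1·7111 = 7.184e+04 Pa.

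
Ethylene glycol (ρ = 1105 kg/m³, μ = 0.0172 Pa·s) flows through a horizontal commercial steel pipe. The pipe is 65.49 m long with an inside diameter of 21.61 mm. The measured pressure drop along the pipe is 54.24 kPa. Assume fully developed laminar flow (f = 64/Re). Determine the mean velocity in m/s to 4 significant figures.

V ≈ 0.7027 m/s

For laminar flow, f = 64/Re with Re = ρVD/μ, so Darcy-Weisbach reduces to ΔP = 32μLV/D². Solving for V: V = ΔP·D²/(32μL) = 5.424e+04·(0.02161)²/(32·0.0172·65.49) = 0.7027 m/s.
Check: Re = ρVD/μ = 1105·0.7027·0.02161/0.0172 = 975.6 < 2300, so the laminar assumption holds.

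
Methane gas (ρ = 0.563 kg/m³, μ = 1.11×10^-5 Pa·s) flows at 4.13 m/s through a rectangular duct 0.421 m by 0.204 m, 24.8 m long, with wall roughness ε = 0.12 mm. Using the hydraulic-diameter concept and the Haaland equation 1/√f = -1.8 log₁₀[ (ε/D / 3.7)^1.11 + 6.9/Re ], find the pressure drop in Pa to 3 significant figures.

Hydraulic diameter D_h = 4A/P = 4·(0.421·0.204)/(2·(0.421+0.204)) = 0.3435/1.25 = 0.2748 m.
Re = ρVD_h/μ = 0.563·4.13·0.2748/1.11e-05 = 5.757e+04.
ε/D_h = 0.00012/0.2748 = 0.000437; Haaland gives 1/√f = -1.8 log₁₀[4.36e-05+0.00012] = 6.816, so f = 0.02153.
ΔP = f(L/D_h)(ρV²/2) = 0.02153·24.8/0.2748·4.802 = 9.327 Pa.

ΔP ≈ 9.33 Pa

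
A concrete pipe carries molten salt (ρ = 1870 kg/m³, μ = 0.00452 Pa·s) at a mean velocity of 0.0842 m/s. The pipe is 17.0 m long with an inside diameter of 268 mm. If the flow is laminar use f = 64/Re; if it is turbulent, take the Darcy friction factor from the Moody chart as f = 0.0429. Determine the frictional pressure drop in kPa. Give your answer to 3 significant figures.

Reynolds number Re = ρVD/μ = 1870 · 0.0842 · 0.268 / 0.00452 = 9336.
Re > 4000 → turbulent; use the Moody-chart value f = 0.0429.
Darcy-Weisbach: ΔP = f(L/D)(ρV²/2) = 0.0429·(17/0.268)·(1870·0.0842²/2) = 0.0429·63.43·6.629 = 18.04 Pa.
ΔP = 18.04 Pa = 0.0180 kPa.

ΔP ≈ 0.0180 kPa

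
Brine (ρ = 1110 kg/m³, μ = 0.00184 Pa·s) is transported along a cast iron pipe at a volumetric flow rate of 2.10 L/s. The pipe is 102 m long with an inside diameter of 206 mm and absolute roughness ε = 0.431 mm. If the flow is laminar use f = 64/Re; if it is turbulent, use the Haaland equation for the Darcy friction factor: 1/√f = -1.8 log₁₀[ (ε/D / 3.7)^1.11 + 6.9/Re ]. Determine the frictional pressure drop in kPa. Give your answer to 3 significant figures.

ΔP ≈ 0.0388 kPa

Q = 2.10 L/s = 2.10/1000 = 0.0021 m³/s.
Cross-sectional area A = πD²/4 = π(0.206)²/4 = 0.03333 m²; mean velocity V = Q/A = 0.0021/0.03333 = 0.06301 m/s.
Reynolds number Re = ρVD/μ = 1110 · 0.06301 · 0.206 / 0.00184 = 7830.
Re > 4000 → turbulent. Relative roughness ε/D = 0.000431/0.206 = 0.00209. Haaland: 1/√f = -1.8 log₁₀[(0.00209/3.7)^1.11 + 6.9/7830] = -1.8 log₁₀[0.000248 + 0.000881] = 5.305, so f = 0.03554.
Darcy-Weisbach: ΔP = f(L/D)(ρV²/2) = 0.03554·(102/0.206)·(1110·0.06301²/2) = 0.03554·495.1·2.203 = 38.77 Pa.
ΔP = 38.77 Pa = 0.0388 kPa.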